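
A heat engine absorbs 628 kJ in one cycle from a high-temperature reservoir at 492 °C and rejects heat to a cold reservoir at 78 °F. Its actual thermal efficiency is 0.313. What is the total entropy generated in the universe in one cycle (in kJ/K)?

ΔS_univ ≈ 0.624 kJ/K

T_H = 492 °C → 492 + 273.15 = 765.15 K.
T_C = 78 °F → (78 − 32) × 5/9 = 25.56 °C = 298.71 K.
W = η·Q_H = 0.313 × 628 = 196.6 kJ, so Q_C = Q_H − W = 431.4 kJ.
Entropy balance on the reservoirs: −Q_H/T_H = -0.8208 kJ/K, +Q_C/T_C = 1.444 kJ/K.
ΔS_univ = −Q_H/T_H + Q_C/T_C = 0.624 kJ/K (> 0, since η = 0.313 < η_Carnot = 0.610).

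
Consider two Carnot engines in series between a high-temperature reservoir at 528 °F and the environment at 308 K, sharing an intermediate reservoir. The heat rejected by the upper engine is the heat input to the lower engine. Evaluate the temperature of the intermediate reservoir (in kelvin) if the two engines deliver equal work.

T_H = 528 °F → (528 − 32) × 5/9 = 275.56 °C = 548.71 K.
For reversible stages Q_m = Q_H·(T_m/T_H). Setting W₁ = Q_H(1 − T_m/T_H) equal to W₂ = Q_m(1 − T_C/T_m) = Q_H·(T_m − T_C)/T_H gives T_H − T_m = T_m − T_C, so T_m = (T_H + T_C)/2 = (548.71 + 308.00)/2 = 428 K.

T_m ≈ 428 K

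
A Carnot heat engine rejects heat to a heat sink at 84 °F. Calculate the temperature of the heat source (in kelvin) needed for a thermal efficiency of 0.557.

T_C = 84 °F → (84 − 32) × 5/9 = 28.89 °C = 302.04 K.
From η = 1 − T_C/T_H, solving for T_H gives T_H = T_C/(1 − η) = 302.04/(1 − 0.557) = 681.8 K.

T_H ≈ 681.8 K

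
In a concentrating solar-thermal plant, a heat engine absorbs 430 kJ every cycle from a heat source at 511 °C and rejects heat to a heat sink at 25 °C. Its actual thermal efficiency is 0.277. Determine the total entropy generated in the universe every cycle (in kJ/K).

T_H = 511 °C → 511 + 273.15 = 784.15 K.
T_C = 25 °C → 25 + 273.15 = 298.15 K.
W = η·Q_H = 0.277 × 430 = 119.1 kJ, so Q_C = Q_H − W = 310.9 kJ.
The hot reservoir loses entropy Q_H/T_H = 430/784.15 = 0.5484 kJ/K; the cold reservoir gains Q_C/T_C = 310.9/298.15 = 1.043 kJ/K.
ΔS_univ = −Q_H/T_H + Q_C/T_C = 0.494 kJ/K (> 0, since η = 0.277 < η_Carnot = 0.620).

ΔS_univ ≈ 0.494 kJ/K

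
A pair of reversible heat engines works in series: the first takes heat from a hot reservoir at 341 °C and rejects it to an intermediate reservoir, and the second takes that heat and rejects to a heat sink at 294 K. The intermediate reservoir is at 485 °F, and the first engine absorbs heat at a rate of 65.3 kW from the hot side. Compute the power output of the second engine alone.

Ẇ₂ ≈ 24.54 kW

T_H = 341 °C → 341 + 273.15 = 614.15 K.
T_m = 485 °F → (485 − 32) × 5/9 = 251.67 °C = 524.82 K.
Heat entering the second stage: Q_m = Q_H·(T_m/T_H) = 65.3 × 524.82/614.15 = 55.80 kW.
Second-stage efficiency η₂ = 1 − T_C/T_m = 1 − 294.00/524.82 = 0.4398, so W₂ = η₂·Q_m = 24.54 kW.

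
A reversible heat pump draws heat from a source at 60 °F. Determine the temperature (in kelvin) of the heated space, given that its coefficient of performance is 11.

T_H ≈ 318 K

T_C = 60 °F → (60 − 32) × 5/9 = 15.56 °C = 288.71 K.
COP_HP = T_H/(T_H − T_C) ⇒ T_H = T_C·COP_HP/(COP_HP − 1) = 288.71 × 11/(11 − 1) = 318 K.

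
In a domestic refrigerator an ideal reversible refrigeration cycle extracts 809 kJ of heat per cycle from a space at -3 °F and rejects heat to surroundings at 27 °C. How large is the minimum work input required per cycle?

W_in ≈ 148.1 kJ

T_H = 27 °C → 27 + 273.15 = 300.15 K.
T_C = -3 °F → (-3 − 32) × 5/9 = -19.44 °C = 253.71 K.
COP_R = T_C/(T_H − T_C) = 253.71/46.44 = 5.4626.
W = Q_C/COP_R = 809/5.4626 = 148.1 kJ.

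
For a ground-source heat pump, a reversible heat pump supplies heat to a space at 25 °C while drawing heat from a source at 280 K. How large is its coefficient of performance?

COP_HP ≈ 16.43

T_H = 25 °C → 25 + 273.15 = 298.15 K.
Reversible heating COP: COP_HP = T_H/(T_H − T_C) = 298.15/(298.15 − 280.00) = 16.43.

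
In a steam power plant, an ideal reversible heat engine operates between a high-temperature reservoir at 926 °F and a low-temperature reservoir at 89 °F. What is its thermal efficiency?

T_H = 926 °F → (926 − 32) × 5/9 = 496.67 °C = 769.82 K.
T_C = 89 °F → (89 − 32) × 5/9 = 31.67 °C = 304.82 K.
η_rev = 1 − T_C/T_H = 1 − 304.82/769.82 = 0.604.

η ≈ 0.604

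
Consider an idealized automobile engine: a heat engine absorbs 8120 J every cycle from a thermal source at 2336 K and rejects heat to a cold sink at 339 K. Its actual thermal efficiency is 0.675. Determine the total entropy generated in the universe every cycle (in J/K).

W = η·Q_H = 0.675 × 8120 = 5481 J, so Q_C = Q_H − W = 2639 J.
The hot reservoir loses entropy Q_H/T_H = 8120/2336.00 = 3.476 J/K; the cold reservoir gains Q_C/T_C = 2639/339.00 = 7.785 J/K.
ΔS_univ = −Q_H/T_H + Q_C/T_C = 4.31 J/K (> 0, since η = 0.675 < η_Carnot = 0.855).

ΔS_univ ≈ 4.31 J/K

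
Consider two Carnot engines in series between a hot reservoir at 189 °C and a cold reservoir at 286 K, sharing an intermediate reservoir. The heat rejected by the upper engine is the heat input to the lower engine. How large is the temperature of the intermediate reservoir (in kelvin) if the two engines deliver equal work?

T_m ≈ 374 K

T_H = 189 °C → 189 + 273.15 = 462.15 K.
For reversible stages Q_m = Q_H·(T_m/T_H). Setting W₁ = Q_H(1 − T_m/T_H) equal to W₂ = Q_m(1 − T_C/T_m) = Q_H·(T_m − T_C)/T_H gives T_H − T_m = T_m − T_C, so T_m = (T_H + T_C)/2 = (462.15 + 286.00)/2 = 374 K.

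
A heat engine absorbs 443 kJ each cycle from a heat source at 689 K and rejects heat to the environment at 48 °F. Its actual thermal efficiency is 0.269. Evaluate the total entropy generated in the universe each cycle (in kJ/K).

T_C = 48 °F → (48 − 32) × 5/9 = 8.89 °C = 282.04 K.
W = η·Q_H = 0.269 × 443 = 119.2 kJ, so Q_C = Q_H − W = 323.8 kJ.
Reservoir entropy changes: ΔS_H = −Q_H/T_H = −443/689.00 = -0.6430 kJ/K and ΔS_C = +Q_C/T_C = 323.8/282.04 = 1.148 kJ/K.
ΔS_univ = −Q_H/T_H + Q_C/T_C = 0.5052 kJ/K (> 0, since η = 0.269 < η_Carnot = 0.591).

ΔS_univ ≈ 0.5052 kJ/K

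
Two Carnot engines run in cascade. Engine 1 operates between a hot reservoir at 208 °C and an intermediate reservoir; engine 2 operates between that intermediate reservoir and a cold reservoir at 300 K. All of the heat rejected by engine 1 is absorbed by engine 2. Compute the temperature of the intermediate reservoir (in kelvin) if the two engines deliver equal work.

T_H = 208 °C → 208 + 273.15 = 481.15 K.
For reversible stages Q_m = Q_H·(T_m/T_H). Setting W₁ = Q_H(1 − T_m/T_H) equal to W₂ = Q_m(1 − T_C/T_m) = Q_H·(T_m − T_C)/T_H gives T_H − T_m = T_m − T_C, so T_m = (T_H + T_C)/2 = (481.15 + 300.00)/2 = 390.6 K.

T_m ≈ 390.6 K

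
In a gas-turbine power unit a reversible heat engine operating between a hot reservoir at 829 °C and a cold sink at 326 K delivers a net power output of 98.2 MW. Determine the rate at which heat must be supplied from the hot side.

T_H = 829 °C → 829 + 273.15 = 1102.15 K.
For a reversible engine, η = 1 − T_C/T_H = 1 − 326.00/1102.15 = 0.7042.
Q_H = W/η = 98.2/0.7042 = 139 MW.

Q̇_H ≈ 139 MW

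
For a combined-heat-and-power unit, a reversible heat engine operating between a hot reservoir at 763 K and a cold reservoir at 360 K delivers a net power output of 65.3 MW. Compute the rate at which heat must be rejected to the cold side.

Q̇_C ≈ 58.33 MW

Carnot efficiency: η = 1 − T_C/T_H = 1 − 360.00/763.00 = 0.5282.
Since Q_C/Q_H = T_C/T_H and Q_H = W/η, Q_C = W·T_C/(T_H − T_C) = 65.3 × 360.00/403.00 = 58.33 MW.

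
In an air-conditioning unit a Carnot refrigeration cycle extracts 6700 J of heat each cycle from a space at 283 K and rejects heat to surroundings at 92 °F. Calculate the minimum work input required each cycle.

W_in ≈ 556 J

T_H = 92 °F → (92 − 32) × 5/9 = 33.33 °C = 306.48 K.
The reversible coefficient of performance is COP_R = T_C/(T_H − T_C) = 283.00/23.48 = 12.0511.
W = Q_C/COP_R = 6700/12.0511 = 556 J.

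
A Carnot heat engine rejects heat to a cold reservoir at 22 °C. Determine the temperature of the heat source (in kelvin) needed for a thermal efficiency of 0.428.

T_H ≈ 516 K

T_C = 22 °C → 22 + 273.15 = 295.15 K.
From η = 1 − T_C/T_H, solving for T_H gives T_H = T_C/(1 − η) = 295.15/(1 − 0.428) = 516 K.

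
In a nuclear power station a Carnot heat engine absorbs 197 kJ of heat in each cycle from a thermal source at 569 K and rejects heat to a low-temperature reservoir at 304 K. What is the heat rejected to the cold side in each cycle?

The Carnot efficiency is η = 1 − T_C/T_H = 1 − 304.00/569.00 = 0.4657.
For a reversible cycle Q_C/Q_H = T_C/T_H, so Q_C = 197 × 304.00/569.00 = 105 kJ.

Q_C ≈ 105 kJ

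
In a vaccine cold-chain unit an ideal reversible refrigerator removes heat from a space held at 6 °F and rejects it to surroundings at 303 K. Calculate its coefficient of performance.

T_C = 6 °F → (6 − 32) × 5/9 = -14.44 °C = 258.71 K.
COP_R = T_C/(T_H − T_C) = 258.71/(303.00 − 258.71) = 5.84.

COP_R ≈ 5.84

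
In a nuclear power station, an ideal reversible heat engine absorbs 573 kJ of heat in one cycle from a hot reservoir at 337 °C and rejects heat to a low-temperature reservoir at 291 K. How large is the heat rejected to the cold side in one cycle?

Q_C ≈ 273.3 kJ

T_H = 337 °C → 337 + 273.15 = 610.15 K.
Since the cycle is reversible, η = 1 − T_C/T_H = 1 − 291.00/610.15 = 0.5231.
For a reversible cycle Q_C/Q_H = T_C/T_H, so Q_C = 573 × 291.00/610.15 = 273.3 kJ.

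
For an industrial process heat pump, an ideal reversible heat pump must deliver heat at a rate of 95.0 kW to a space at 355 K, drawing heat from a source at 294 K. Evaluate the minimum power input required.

Ẇ_in ≈ 16.3 kW

COP_HP = T_H/(T_H − T_C) = 355.00/61.00 = 5.8197.
W = Q_H/COP_HP = 95.0/5.8197 = 16.3 kW.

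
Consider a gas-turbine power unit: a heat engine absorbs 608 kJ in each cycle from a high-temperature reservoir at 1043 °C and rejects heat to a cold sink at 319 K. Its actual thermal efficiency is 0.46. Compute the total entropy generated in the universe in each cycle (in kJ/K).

ΔS_univ ≈ 0.567 kJ/K

T_H = 1043 °C → 1043 + 273.15 = 1316.15 K.
W = η·Q_H = 0.46 × 608 = 279.7 kJ, so Q_C = Q_H − W = 328.3 kJ.
Entropy balance on the reservoirs: −Q_H/T_H = -0.4620 kJ/K, +Q_C/T_C = 1.029 kJ/K.
ΔS_univ = −Q_H/T_H + Q_C/T_C = 0.567 kJ/K (> 0, since η = 0.46 < η_Carnot = 0.758).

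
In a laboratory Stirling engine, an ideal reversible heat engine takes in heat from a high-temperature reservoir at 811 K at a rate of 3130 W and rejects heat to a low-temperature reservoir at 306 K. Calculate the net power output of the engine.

Ẇ ≈ 1950 W

For a reversible engine, η = 1 − T_C/T_H = 1 − 306.00/811.00 = 0.6227.
W = η·Q_H = 0.6227 × 3130 = 1950 W.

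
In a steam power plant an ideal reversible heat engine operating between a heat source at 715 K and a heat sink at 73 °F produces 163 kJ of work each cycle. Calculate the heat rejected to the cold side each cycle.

T_C = 73 °F → (73 − 32) × 5/9 = 22.78 °C = 295.93 K.
Carnot efficiency: η = 1 − T_C/T_H = 1 − 295.93/715.00 = 0.5861.
Since Q_C/Q_H = T_C/T_H and Q_H = W/η, Q_C = W·T_C/(T_H − T_C) = 163 × 295.93/419.07 = 115 kJ.

Q_C ≈ 115 kJ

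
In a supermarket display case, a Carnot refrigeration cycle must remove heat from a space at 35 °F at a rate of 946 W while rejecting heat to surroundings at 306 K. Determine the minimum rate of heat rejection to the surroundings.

T_C = 35 °F → (35 − 32) × 5/9 = 1.67 °C = 274.82 K.
For a reversible cycle Q_H/Q_C = T_H/T_C, so Q_H = Q_C·T_H/T_C = 946 × 306.00/274.82 = 1053 W.

Q̇_H ≈ 1053 W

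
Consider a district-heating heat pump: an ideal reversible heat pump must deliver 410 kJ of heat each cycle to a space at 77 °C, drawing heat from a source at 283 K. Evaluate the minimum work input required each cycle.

T_H = 77 °C → 77 + 273.15 = 350.15 K.
Reversible heating COP: COP_HP = T_H/(T_H − T_C) = 350.15/67.15 = 5.2144.
W = Q_H/COP_HP = 410/5.2144 = 78.6 kJ.

W_in ≈ 78.6 kJ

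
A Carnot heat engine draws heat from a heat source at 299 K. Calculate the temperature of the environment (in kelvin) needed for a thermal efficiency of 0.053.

From η = 1 − T_C/T_H, T_C = T_H·(1 − η) = 299.00 × (1 − 0.053) = 283 K.

T_C ≈ 283 K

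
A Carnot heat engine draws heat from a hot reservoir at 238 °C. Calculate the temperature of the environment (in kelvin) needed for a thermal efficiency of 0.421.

T_H = 238 °C → 238 + 273.15 = 511.15 K.
From η = 1 − T_C/T_H, T_C = T_H·(1 − η) = 511.15 × (1 − 0.421) = 296.0 K.

T_C ≈ 296.0 K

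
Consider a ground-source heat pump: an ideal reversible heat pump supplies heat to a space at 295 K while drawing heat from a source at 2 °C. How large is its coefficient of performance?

T_C = 2 °C → 2 + 273.15 = 275.15 K.
COP_HP = T_H/(T_H − T_C) = 295.00/(295.00 − 275.15) = 14.9.

COP_HP ≈ 14.9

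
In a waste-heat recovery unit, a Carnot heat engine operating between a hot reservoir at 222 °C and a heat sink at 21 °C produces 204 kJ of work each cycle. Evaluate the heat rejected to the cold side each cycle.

Q_C ≈ 298.5 kJ

T_H = 222 °C → 222 + 273.15 = 495.15 K.
T_C = 21 °C → 21 + 273.15 = 294.15 K.
The Carnot efficiency is η = 1 − T_C/T_H = 1 − 294.15/495.15 = 0.4059.
Since Q_C/Q_H = T_C/T_H and Q_H = W/η, Q_C = W·T_C/(T_H − T_C) = 204 × 294.15/201.00 = 298.5 kJ.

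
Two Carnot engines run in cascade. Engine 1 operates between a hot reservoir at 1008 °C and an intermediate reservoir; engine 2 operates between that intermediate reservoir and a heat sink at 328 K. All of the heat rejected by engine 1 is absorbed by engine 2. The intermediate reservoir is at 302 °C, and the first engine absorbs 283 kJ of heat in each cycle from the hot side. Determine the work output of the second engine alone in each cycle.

T_H = 1008 °C → 1008 + 273.15 = 1281.15 K.
T_m = 302 °C → 302 + 273.15 = 575.15 K.
Heat entering the second stage: Q_m = Q_H·(T_m/T_H) = 283 × 575.15/1281.15 = 127 kJ.
Second-stage efficiency η₂ = 1 − T_C/T_m = 1 − 328.00/575.15 = 0.4297, so W₂ = η₂·Q_m = 54.6 kJ.

W₂ ≈ 54.6 kJ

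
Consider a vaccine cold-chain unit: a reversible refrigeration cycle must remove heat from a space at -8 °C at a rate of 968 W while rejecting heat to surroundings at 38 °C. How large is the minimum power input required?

Ẇ_in ≈ 167.9 W

T_H = 38 °C → 38 + 273.15 = 311.15 K.
T_C = -8 °C → -8 + 273.15 = 265.15 K.
For a reversible refrigerator, COP_R = T_C/(T_H − T_C) = 265.15/46.00 = 5.7641.
W = Q_C/COP_R = 968/5.7641 = 167.9 W.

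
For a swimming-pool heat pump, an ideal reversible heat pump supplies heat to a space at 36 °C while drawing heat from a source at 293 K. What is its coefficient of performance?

COP_HP ≈ 19.14

T_H = 36 °C → 36 + 273.15 = 309.15 K.
The Carnot heat-pump COP is COP_HP = T_H/(T_H − T_C) = 309.15/(309.15 − 293.00) = 19.14.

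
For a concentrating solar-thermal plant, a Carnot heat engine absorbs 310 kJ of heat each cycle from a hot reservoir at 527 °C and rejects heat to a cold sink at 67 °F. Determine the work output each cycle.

T_H = 527 °C → 527 + 273.15 = 800.15 K.
T_C = 67 °F → (67 − 32) × 5/9 = 19.44 °C = 292.59 K.
Since the cycle is reversible, η = 1 − T_C/T_H = 1 − 292.59/800.15 = 0.6343.
W = η·Q_H = 0.6343 × 310 = 197 kJ.

W ≈ 197 kJ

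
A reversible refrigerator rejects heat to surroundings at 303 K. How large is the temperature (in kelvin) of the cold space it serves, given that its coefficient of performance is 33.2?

COP_R = T_C/(T_H − T_C) ⇒ T_C = T_H·COP_R/(1 + COP_R) = 303.00 × 33.2/(1 + 33.2) = 294 K.

T_C ≈ 294 K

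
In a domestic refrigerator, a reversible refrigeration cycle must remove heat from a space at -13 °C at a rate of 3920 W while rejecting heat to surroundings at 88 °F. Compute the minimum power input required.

T_H = 88 °F → (88 − 32) × 5/9 = 31.11 °C = 304.26 K.
T_C = -13 °C → -13 + 273.15 = 260.15 K.
For a reversible refrigerator, COP_R = T_C/(T_H − T_C) = 260.15/44.11 = 5.8976.
W = Q_C/COP_R = 3920/5.8976 = 665 W.

Ẇ_in ≈ 665 W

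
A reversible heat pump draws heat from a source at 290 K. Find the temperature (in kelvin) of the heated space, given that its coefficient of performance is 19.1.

T_H ≈ 306.0 K

COP_HP = T_H/(T_H − T_C) ⇒ T_H = T_C·COP_HP/(COP_HP − 1) = 290.00 × 19.1/(19.1 − 1) = 306.0 K.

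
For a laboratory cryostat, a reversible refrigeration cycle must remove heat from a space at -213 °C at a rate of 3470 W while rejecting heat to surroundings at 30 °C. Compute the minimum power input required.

T_H = 30 °C → 30 + 273.15 = 303.15 K.
T_C = -213 °C → -213 + 273.15 = 60.15 K.
COP_R = T_C/(T_H − T_C) = 60.15/243.00 = 0.2475.
W = Q_C/COP_R = 3470/0.2475 = 14020 W.

Ẇ_in ≈ 14020 W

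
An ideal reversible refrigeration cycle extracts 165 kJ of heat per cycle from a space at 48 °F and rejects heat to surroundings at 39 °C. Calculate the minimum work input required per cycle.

T_H = 39 °C → 39 + 273.15 = 312.15 K.
T_C = 48 °F → (48 − 32) × 5/9 = 8.89 °C = 282.04 K.
COP_R = T_C/(T_H − T_C) = 282.04/30.11 = 9.3666.
W = Q_C/COP_R = 165/9.3666 = 17.6 kJ.

W_in ≈ 17.6 kJ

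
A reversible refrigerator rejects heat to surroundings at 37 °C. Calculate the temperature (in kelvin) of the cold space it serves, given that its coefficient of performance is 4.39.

T_C ≈ 253 K

T_H = 37 °C → 37 + 273.15 = 310.15 K.
COP_R = T_C/(T_H − T_C) ⇒ T_C = T_H·COP_R/(1 + COP_R) = 310.15 × 4.39/(1 + 4.39) = 253 K.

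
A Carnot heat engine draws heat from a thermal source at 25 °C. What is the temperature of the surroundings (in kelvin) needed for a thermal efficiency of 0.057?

T_H = 25 °C → 25 + 273.15 = 298.15 K.
From η = 1 − T_C/T_H, T_C = T_H·(1 − η) = 298.15 × (1 − 0.057) = 281 K.

T_C ≈ 281 K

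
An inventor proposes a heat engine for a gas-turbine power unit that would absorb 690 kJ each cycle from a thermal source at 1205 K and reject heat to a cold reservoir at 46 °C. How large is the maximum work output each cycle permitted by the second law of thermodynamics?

T_C = 46 °C → 46 + 273.15 = 319.15 K.
By the Carnot theorem, η_max = 1 − T_C/T_H = 1 − 319.15/1205.00 = 0.7351.
W_max = η_max · Q_H = 0.7351 × 690 = 507.3 kJ.

W_max ≈ 507.3 kJ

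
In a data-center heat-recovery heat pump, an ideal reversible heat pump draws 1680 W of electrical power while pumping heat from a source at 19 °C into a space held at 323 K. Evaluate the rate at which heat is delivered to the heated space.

T_C = 19 °C → 19 + 273.15 = 292.15 K.
For a reversible heat pump, COP_HP = T_H/(T_H − T_C) = 323.00/30.85 = 10.4700.
Q_H = COP_HP · W = 10.4700 × 1680 = 17600 W.

Q̇_H ≈ 17600 W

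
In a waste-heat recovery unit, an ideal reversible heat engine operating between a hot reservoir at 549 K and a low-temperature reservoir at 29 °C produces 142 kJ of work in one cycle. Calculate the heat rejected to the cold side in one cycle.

Q_C ≈ 174 kJ

T_C = 29 °C → 29 + 273.15 = 302.15 K.
Since the cycle is reversible, η = 1 − T_C/T_H = 1 − 302.15/549.00 = 0.4496.
Since Q_C/Q_H = T_C/T_H and Q_H = W/η, Q_C = W·T_C/(T_H − T_C) = 142 × 302.15/246.85 = 174 kJ.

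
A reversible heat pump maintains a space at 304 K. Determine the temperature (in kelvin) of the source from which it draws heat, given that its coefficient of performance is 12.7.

T_C ≈ 280 K

COP_HP = T_H/(T_H − T_C) ⇒ T_C = T_H·(COP_HP − 1)/COP_HP = 304.00 × (12.7 − 1)/12.7 = 280 K.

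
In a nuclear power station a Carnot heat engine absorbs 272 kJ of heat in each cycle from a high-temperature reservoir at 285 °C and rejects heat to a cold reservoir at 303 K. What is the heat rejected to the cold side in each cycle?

Q_C ≈ 148 kJ

T_H = 285 °C → 285 + 273.15 = 558.15 K.
Since the cycle is reversible, η = 1 − T_C/T_H = 1 − 303.00/558.15 = 0.4571.
For a reversible cycle Q_C/Q_H = T_C/T_H, so Q_C = 272 × 303.00/558.15 = 148 kJ.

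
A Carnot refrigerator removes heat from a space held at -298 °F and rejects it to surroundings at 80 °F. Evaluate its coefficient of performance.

T_H = 80 °F → (80 − 32) × 5/9 = 26.67 °C = 299.82 K.
T_C = -298 °F → (-298 − 32) × 5/9 = -183.33 °C = 89.82 K.
Carnot COP: COP_R = T_C/(T_H − T_C) = 89.82/(299.82 − 89.82) = 0.428.

COP_R ≈ 0.428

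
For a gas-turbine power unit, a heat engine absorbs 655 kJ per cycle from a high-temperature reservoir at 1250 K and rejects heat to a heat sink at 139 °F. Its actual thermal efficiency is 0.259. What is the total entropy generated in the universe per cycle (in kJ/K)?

ΔS_univ ≈ 0.935 kJ/K

T_C = 139 °F → (139 − 32) × 5/9 = 59.44 °C = 332.59 K.
W = η·Q_H = 0.259 × 655 = 169.6 kJ, so Q_C = Q_H − W = 485.4 kJ.
The hot reservoir loses entropy Q_H/T_H = 655/1250.00 = 0.5240 kJ/K; the cold reservoir gains Q_C/T_C = 485.4/332.59 = 1.459 kJ/K.
ΔS_univ = −Q_H/T_H + Q_C/T_C = 0.935 kJ/K (> 0, since η = 0.259 < η_Carnot = 0.734).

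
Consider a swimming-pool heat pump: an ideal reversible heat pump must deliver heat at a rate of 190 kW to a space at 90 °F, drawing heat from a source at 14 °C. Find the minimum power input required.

T_H = 90 °F → (90 − 32) × 5/9 = 32.22 °C = 305.37 K.
T_C = 14 °C → 14 + 273.15 = 287.15 K.
For a reversible heat pump, COP_HP = T_H/(T_H − T_C) = 305.37/18.22 = 16.7582.
W = Q_H/COP_HP = 190/16.7582 = 11.34 kW.

Ẇ_in ≈ 11.34 kW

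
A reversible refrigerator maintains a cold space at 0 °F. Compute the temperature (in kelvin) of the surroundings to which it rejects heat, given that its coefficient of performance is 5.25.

T_C = 0 °F → (0 − 32) × 5/9 = -17.78 °C = 255.37 K.
COP_R = T_C/(T_H − T_C) ⇒ T_H = T_C·(1 + 1/COP_R) = 255.37 × (1 + 1/5.25) = 304.0 K.

T_H ≈ 304.0 K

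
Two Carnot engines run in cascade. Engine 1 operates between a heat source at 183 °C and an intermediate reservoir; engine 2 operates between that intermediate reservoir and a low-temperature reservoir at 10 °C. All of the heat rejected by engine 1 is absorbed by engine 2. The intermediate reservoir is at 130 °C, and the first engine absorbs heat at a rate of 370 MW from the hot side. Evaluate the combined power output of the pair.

Ẇ_total ≈ 140 MW

T_H = 183 °C → 183 + 273.15 = 456.15 K.
T_C = 10 °C → 10 + 273.15 = 283.15 K.
Two reversible stages in series are equivalent to a single Carnot engine between T_H and T_C, so η_total = 1 − T_C/T_H = 1 − 283.15/456.15 = 0.3793.
W_total = η_total · Q_H = 0.3793 × 370 = 140 MW.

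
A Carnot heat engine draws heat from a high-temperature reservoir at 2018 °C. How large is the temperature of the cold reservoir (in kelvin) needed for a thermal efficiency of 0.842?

T_C ≈ 362 K

T_H = 2018 °C → 2018 + 273.15 = 2291.15 K.
From η = 1 − T_C/T_H, T_C = T_H·(1 − η) = 2291.15 × (1 − 0.842) = 362 K.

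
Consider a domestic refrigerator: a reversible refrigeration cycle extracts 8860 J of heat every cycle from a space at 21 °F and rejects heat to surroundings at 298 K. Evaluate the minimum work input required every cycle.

T_C = 21 °F → (21 − 32) × 5/9 = -6.11 °C = 267.04 K.
Carnot COP: COP_R = T_C/(T_H − T_C) = 267.04/30.96 = 8.6250.
W = Q_C/COP_R = 8860/8.6250 = 1030 J.

W_in ≈ 1030 J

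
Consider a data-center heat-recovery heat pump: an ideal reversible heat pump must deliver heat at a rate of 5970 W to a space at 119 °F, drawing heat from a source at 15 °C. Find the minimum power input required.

Ẇ_in ≈ 619 W

T_H = 119 °F → (119 − 32) × 5/9 = 48.33 °C = 321.48 K.
T_C = 15 °C → 15 + 273.15 = 288.15 K.
For a reversible heat pump, COP_HP = T_H/(T_H − T_C) = 321.48/33.33 = 9.6445.
W = Q_H/COP_HP = 5970/9.6445 = 619 W.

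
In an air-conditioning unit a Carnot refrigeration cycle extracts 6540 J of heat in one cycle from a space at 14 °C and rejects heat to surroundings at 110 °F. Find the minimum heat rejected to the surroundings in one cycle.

T_H = 110 °F → (110 − 32) × 5/9 = 43.33 °C = 316.48 K.
T_C = 14 °C → 14 + 273.15 = 287.15 K.
For a reversible cycle Q_H/Q_C = T_H/T_C, so Q_H = Q_C·T_H/T_C = 6540 × 316.48/287.15 = 7210 J.

Q_H ≈ 7210 J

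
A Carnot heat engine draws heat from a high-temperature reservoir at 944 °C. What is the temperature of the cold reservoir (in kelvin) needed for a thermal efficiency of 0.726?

T_H = 944 °C → 944 + 273.15 = 1217.15 K.
From η = 1 − T_C/T_H, T_C = T_H·(1 − η) = 1217.15 × (1 − 0.726) = 333 K.

T_C ≈ 333 K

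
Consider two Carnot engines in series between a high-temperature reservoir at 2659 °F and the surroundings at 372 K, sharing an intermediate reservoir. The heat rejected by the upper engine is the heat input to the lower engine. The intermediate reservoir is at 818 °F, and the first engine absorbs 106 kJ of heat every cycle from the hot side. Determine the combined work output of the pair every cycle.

T_H = 2659 °F → (2659 − 32) × 5/9 = 1459.44 °C = 1732.59 K.
Two reversible stages in series are equivalent to a single Carnot engine between T_H and T_C, so η_total = 1 − T_C/T_H = 1 − 372.00/1732.59 = 0.7853.
W_total = η_total · Q_H = 0.7853 × 106 = 83.24 kJ.

W_total ≈ 83.24 kJ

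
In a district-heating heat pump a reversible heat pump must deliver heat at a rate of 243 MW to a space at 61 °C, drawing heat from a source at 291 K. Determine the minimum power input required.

Ẇ_in ≈ 31.4 MW

T_H = 61 °C → 61 + 273.15 = 334.15 K.
The Carnot heat-pump COP is COP_HP = T_H/(T_H − T_C) = 334.15/43.15 = 7.7439.
W = Q_H/COP_HP = 243/7.7439 = 31.4 MW.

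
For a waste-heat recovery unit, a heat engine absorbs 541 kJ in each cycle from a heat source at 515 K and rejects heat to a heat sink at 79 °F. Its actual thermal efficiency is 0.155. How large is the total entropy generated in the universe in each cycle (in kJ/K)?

ΔS_univ ≈ 0.477 kJ/K

T_C = 79 °F → (79 − 32) × 5/9 = 26.11 °C = 299.26 K.
W = η·Q_H = 0.155 × 541 = 83.86 kJ, so Q_C = Q_H − W = 457.1 kJ.
Entropy balance on the reservoirs: −Q_H/T_H = -1.050 kJ/K, +Q_C/T_C = 1.528 kJ/K.
ΔS_univ = −Q_H/T_H + Q_C/T_C = 0.477 kJ/K (> 0, since η = 0.155 < η_Carnot = 0.419).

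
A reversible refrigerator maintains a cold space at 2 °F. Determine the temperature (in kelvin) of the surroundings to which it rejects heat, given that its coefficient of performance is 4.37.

T_C = 2 °F → (2 − 32) × 5/9 = -16.67 °C = 256.48 K.
COP_R = T_C/(T_H − T_C) ⇒ T_H = T_C·(1 + 1/COP_R) = 256.48 × (1 + 1/4.37) = 315.2 K.

T_H ≈ 315.2 K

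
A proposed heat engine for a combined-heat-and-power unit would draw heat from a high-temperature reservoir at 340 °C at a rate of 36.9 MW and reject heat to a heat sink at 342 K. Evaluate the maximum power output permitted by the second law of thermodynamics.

Ẇ_max ≈ 16.32 MW

T_H = 340 °C → 340 + 273.15 = 613.15 K.
No engine can exceed the Carnot limit: η_max = 1 − T_C/T_H = 1 − 342.00/613.15 = 0.4422.
W_max = η_max · Q_H = 0.4422 × 36.9 = 16.32 MW.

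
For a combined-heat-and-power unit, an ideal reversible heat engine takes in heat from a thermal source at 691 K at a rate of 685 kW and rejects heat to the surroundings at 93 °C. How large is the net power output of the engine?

T_C = 93 °C → 93 + 273.15 = 366.15 K.
The Carnot efficiency is η = 1 − T_C/T_H = 1 − 366.15/691.00 = 0.4701.
W = η·Q_H = 0.4701 × 685 = 322 kW.

Ẇ ≈ 322 kW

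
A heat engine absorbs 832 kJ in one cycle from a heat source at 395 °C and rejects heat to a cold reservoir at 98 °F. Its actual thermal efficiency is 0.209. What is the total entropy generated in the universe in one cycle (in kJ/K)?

T_H = 395 °C → 395 + 273.15 = 668.15 K.
T_C = 98 °F → (98 − 32) × 5/9 = 36.67 °C = 309.82 K.
W = η·Q_H = 0.209 × 832 = 173.9 kJ, so Q_C = Q_H − W = 658.1 kJ.
The hot reservoir loses entropy Q_H/T_H = 832/668.15 = 1.245 kJ/K; the cold reservoir gains Q_C/T_C = 658.1/309.82 = 2.124 kJ/K.
ΔS_univ = −Q_H/T_H + Q_C/T_C = 0.8790 kJ/K (> 0, since η = 0.209 < η_Carnot = 0.536).

ΔS_univ ≈ 0.8790 kJ/K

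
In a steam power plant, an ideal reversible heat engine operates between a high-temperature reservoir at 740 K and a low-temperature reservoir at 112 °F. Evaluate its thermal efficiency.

T_C = 112 °F → (112 − 32) × 5/9 = 44.44 °C = 317.59 K.
The Carnot efficiency is η = 1 − T_C/T_H = 1 − 317.59/740.00 = 0.571.

η ≈ 0.571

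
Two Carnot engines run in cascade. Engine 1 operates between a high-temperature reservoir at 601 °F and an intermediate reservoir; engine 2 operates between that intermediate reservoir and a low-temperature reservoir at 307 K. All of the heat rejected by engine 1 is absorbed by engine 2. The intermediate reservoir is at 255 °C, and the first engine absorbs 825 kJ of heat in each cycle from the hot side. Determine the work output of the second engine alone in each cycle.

W₂ ≈ 310 kJ

T_H = 601 °F → (601 − 32) × 5/9 = 316.11 °C = 589.26 K.
T_m = 255 °C → 255 + 273.15 = 528.15 K.
Heat entering the second stage: Q_m = Q_H·(T_m/T_H) = 825 × 528.15/589.26 = 739 kJ.
Second-stage efficiency η₂ = 1 − T_C/T_m = 1 − 307.00/528.15 = 0.4187, so W₂ = η₂·Q_m = 310 kJ.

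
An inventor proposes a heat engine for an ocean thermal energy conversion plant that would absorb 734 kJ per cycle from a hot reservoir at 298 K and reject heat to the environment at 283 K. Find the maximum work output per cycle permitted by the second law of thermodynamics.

The second-law ceiling is the Carnot efficiency, η_max = 1 − T_C/T_H = 1 − 283.00/298.00 = 0.0503.
W_max = η_max · Q_H = 0.0503 × 734 = 36.95 kJ.

W_max ≈ 36.95 kJ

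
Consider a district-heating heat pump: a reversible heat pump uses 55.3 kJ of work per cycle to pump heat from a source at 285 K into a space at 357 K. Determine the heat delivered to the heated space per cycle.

Q_H ≈ 274 kJ

For a reversible heat pump, COP_HP = T_H/(T_H − T_C) = 357.00/72.00 = 4.9583.
Q_H = COP_HP · W = 4.9583 × 55.3 = 274 kJ.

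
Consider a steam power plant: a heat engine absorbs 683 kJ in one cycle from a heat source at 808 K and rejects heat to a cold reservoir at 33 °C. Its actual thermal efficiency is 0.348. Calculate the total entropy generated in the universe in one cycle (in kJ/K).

ΔS_univ ≈ 0.609 kJ/K

T_C = 33 °C → 33 + 273.15 = 306.15 K.
W = η·Q_H = 0.348 × 683 = 237.7 kJ, so Q_C = Q_H − W = 445.3 kJ.
Entropy balance on the reservoirs: −Q_H/T_H = -0.8453 kJ/K, +Q_C/T_C = 1.455 kJ/K.
ΔS_univ = −Q_H/T_H + Q_C/T_C = 0.609 kJ/K (> 0, since η = 0.348 < η_Carnot = 0.621).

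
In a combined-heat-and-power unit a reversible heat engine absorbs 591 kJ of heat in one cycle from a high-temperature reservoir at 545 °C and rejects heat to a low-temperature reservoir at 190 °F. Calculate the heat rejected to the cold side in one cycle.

Q_C ≈ 261 kJ

T_H = 545 °C → 545 + 273.15 = 818.15 K.
T_C = 190 °F → (190 − 32) × 5/9 = 87.78 °C = 360.93 K.
Carnot efficiency: η = 1 − T_C/T_H = 1 − 360.93/818.15 = 0.5588.
For a reversible cycle Q_C/Q_H = T_C/T_H, so Q_C = 591 × 360.93/818.15 = 261 kJ.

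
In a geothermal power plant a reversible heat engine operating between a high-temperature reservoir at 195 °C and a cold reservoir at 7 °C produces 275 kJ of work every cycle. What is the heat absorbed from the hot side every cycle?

T_H = 195 °C → 195 + 273.15 = 468.15 K.
T_C = 7 °C → 7 + 273.15 = 280.15 K.
The Carnot efficiency is η = 1 − T_C/T_H = 1 − 280.15/468.15 = 0.4016.
Q_H = W/η = 275/0.4016 = 684.8 kJ.

Q_H ≈ 684.8 kJ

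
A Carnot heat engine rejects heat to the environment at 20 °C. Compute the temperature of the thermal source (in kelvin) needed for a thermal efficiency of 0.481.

T_H ≈ 565 K

T_C = 20 °C → 20 + 273.15 = 293.15 K.
From η = 1 − T_C/T_H, solving for T_H gives T_H = T_C/(1 − η) = 293.15/(1 − 0.481) = 565 K.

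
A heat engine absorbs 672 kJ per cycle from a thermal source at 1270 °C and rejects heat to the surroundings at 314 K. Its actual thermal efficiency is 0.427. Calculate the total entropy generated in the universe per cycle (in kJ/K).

T_H = 1270 °C → 1270 + 273.15 = 1543.15 K.
W = η·Q_H = 0.427 × 672 = 286.9 kJ, so Q_C = Q_H − W = 385.1 kJ.
Reservoir entropy changes: ΔS_H = −Q_H/T_H = −672/1543.15 = -0.4355 kJ/K and ΔS_C = +Q_C/T_C = 385.1/314.00 = 1.226 kJ/K.
ΔS_univ = −Q_H/T_H + Q_C/T_C = 0.791 kJ/K (> 0, since η = 0.427 < η_Carnot = 0.797).

ΔS_univ ≈ 0.791 kJ/K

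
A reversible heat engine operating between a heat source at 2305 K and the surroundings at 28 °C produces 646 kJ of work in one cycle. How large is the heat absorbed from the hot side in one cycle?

T_C = 28 °C → 28 + 273.15 = 301.15 K.
Carnot efficiency: η = 1 − T_C/T_H = 1 − 301.15/2305.00 = 0.8693.
Q_H = W/η = 646/0.8693 = 743 kJ.

Q_H ≈ 743 kJ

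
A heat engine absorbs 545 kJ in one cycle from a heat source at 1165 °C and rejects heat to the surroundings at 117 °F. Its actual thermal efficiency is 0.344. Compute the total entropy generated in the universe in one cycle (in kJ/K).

ΔS_univ ≈ 0.7370 kJ/K

T_H = 1165 °C → 1165 + 273.15 = 1438.15 K.
T_C = 117 °F → (117 − 32) × 5/9 = 47.22 °C = 320.37 K.
W = η·Q_H = 0.344 × 545 = 187.5 kJ, so Q_C = Q_H − W = 357.5 kJ.
Reservoir entropy changes: ΔS_H = −Q_H/T_H = −545/1438.15 = -0.3790 kJ/K and ΔS_C = +Q_C/T_C = 357.5/320.37 = 1.116 kJ/K.
ΔS_univ = −Q_H/T_H + Q_C/T_C = 0.7370 kJ/K (> 0, since η = 0.344 < η_Carnot = 0.777).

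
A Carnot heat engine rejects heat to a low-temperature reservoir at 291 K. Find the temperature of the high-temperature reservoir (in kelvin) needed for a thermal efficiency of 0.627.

T_H ≈ 780 K

From η = 1 − T_C/T_H, solving for T_H gives T_H = T_C/(1 − η) = 291.00/(1 − 0.627) = 780 K.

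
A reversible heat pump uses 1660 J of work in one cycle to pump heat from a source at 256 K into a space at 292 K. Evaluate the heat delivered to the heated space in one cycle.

Q_H ≈ 13500 J

COP_HP = T_H/(T_H − T_C) = 292.00/36.00 = 8.1111.
Q_H = COP_HP · W = 8.1111 × 1660 = 13500 J.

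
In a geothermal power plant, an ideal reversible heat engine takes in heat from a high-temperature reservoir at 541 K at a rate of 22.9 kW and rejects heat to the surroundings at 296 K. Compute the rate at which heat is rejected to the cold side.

Carnot efficiency: η = 1 − T_C/T_H = 1 − 296.00/541.00 = 0.4529.
For a reversible cycle Q_C/Q_H = T_C/T_H, so Q_C = 22.9 × 296.00/541.00 = 12.5 kW.

Q̇_C ≈ 12.5 kW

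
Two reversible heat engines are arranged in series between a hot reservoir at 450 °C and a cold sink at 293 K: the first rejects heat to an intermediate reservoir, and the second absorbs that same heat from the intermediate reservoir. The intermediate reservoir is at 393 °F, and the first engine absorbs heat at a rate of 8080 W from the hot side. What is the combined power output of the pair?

T_H = 450 °C → 450 + 273.15 = 723.15 K.
Two reversible stages in series are equivalent to a single Carnot engine between T_H and T_C, so η_total = 1 − T_C/T_H = 1 − 293.00/723.15 = 0.5948.
W_total = η_total · Q_H = 0.5948 × 8080 = 4810 W.

Ẇ_total ≈ 4810 W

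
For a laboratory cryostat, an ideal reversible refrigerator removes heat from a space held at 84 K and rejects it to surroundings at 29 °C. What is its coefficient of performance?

T_H = 29 °C → 29 + 273.15 = 302.15 K.
The reversible coefficient of performance is COP_R = T_C/(T_H − T_C) = 84.00/(302.15 − 84.00) = 0.3851.

COP_R ≈ 0.3851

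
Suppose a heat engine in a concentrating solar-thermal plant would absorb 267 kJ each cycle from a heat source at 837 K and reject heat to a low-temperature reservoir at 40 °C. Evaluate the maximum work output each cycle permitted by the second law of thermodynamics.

W_max ≈ 167 kJ

T_C = 40 °C → 40 + 273.15 = 313.15 K.
No engine can exceed the Carnot limit: η_max = 1 − T_C/T_H = 1 − 313.15/837.00 = 0.6259.
W_max = η_max · Q_H = 0.6259 × 267 = 167 kJ.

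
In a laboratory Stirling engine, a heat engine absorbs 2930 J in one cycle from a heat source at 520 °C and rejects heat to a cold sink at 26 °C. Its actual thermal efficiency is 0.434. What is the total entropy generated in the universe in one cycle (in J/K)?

ΔS_univ ≈ 1.85 J/K

T_H = 520 °C → 520 + 273.15 = 793.15 K.
T_C = 26 °C → 26 + 273.15 = 299.15 K.
W = η·Q_H = 0.434 × 2930 = 1272 J, so Q_C = Q_H − W = 1658 J.
Entropy balance on the reservoirs: −Q_H/T_H = -3.694 J/K, +Q_C/T_C = 5.544 J/K.
ΔS_univ = −Q_H/T_H + Q_C/T_C = 1.85 J/K (> 0, since η = 0.434 < η_Carnot = 0.623).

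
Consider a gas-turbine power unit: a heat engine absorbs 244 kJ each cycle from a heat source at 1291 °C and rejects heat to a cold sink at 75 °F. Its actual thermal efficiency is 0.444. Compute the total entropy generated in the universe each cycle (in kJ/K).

ΔS_univ ≈ 0.301 kJ/K

T_H = 1291 °C → 1291 + 273.15 = 1564.15 K.
T_C = 75 °F → (75 − 32) × 5/9 = 23.89 °C = 297.04 K.
W = η·Q_H = 0.444 × 244 = 108.3 kJ, so Q_C = Q_H − W = 135.7 kJ.
The hot reservoir loses entropy Q_H/T_H = 244/1564.15 = 0.1560 kJ/K; the cold reservoir gains Q_C/T_C = 135.7/297.04 = 0.4567 kJ/K.
ΔS_univ = −Q_H/T_H + Q_C/T_C = 0.301 kJ/K (> 0, since η = 0.444 < η_Carnot = 0.810).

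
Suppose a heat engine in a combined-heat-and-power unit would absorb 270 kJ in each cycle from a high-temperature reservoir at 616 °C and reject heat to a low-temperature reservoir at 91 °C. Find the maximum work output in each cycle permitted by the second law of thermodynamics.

W_max ≈ 159 kJ

T_H = 616 °C → 616 + 273.15 = 889.15 K.
T_C = 91 °C → 91 + 273.15 = 364.15 K.
The upper bound on efficiency is η_max = 1 − T_C/T_H = 1 − 364.15/889.15 = 0.5905.
W_max = η_max · Q_H = 0.5905 × 270 = 159 kJ.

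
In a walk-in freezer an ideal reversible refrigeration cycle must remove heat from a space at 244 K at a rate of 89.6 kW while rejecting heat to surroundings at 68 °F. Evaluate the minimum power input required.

T_H = 68 °F → (68 − 32) × 5/9 = 20.00 °C = 293.15 K.
The reversible coefficient of performance is COP_R = T_C/(T_H − T_C) = 244.00/49.15 = 4.9644.
W = Q_C/COP_R = 89.6/4.9644 = 18.05 kW.

Ẇ_in ≈ 18.05 kW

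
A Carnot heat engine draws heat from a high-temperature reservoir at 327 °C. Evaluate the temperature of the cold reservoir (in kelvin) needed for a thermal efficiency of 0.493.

T_C ≈ 304 K

T_H = 327 °C → 327 + 273.15 = 600.15 K.
From η = 1 − T_C/T_H, T_C = T_H·(1 − η) = 600.15 × (1 − 0.493) = 304 K.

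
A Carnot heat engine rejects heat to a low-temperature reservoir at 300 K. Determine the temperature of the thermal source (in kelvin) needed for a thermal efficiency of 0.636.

From η = 1 − T_C/T_H, solving for T_H gives T_H = T_C/(1 − η) = 300.00/(1 − 0.636) = 824.2 K.

T_H ≈ 824.2 K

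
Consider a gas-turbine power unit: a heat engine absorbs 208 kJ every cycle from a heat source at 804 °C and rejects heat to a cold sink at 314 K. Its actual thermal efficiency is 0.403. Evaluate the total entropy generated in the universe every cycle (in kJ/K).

ΔS_univ ≈ 0.202 kJ/K

T_H = 804 °C → 804 + 273.15 = 1077.15 K.
W = η·Q_H = 0.403 × 208 = 83.82 kJ, so Q_C = Q_H − W = 124.2 kJ.
Reservoir entropy changes: ΔS_H = −Q_H/T_H = −208/1077.15 = -0.1931 kJ/K and ΔS_C = +Q_C/T_C = 124.2/314.00 = 0.3955 kJ/K.
ΔS_univ = −Q_H/T_H + Q_C/T_C = 0.202 kJ/K (> 0, since η = 0.403 < η_Carnot = 0.708).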